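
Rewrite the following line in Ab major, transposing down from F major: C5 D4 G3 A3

Eb4 F3 Bb2 C3

F major to Ab major down is a major sixth, so every note moves down by that interval.
C5 gives Eb4
D4 gives F3
G3 gives Bb2
A3 gives C3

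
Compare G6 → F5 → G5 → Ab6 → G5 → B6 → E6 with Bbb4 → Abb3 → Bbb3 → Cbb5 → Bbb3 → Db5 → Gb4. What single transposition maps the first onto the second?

down an augmented thirteenth

Take the first pair: G6 → Bbb4. G to B spans 13 letter names, so the interval is some kind of thirteenth.
Bbb4 to G6 is 22 semitones, which makes it an augmented thirteenth; the second version is lower, so the direction is down.
Checking another pair — E6 → Gb4 — gives the same interval.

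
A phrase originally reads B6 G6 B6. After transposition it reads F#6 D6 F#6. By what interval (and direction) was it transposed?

down a perfect fourth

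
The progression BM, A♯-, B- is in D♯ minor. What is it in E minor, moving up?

CM B- C-

D♯ minor up to E minor is a minor second; each chord root moves by that interval while the quality stays the same.
BM: root B up a minor second → C, giving CM.
A♯-: root A♯ up a minor second → B, giving B-.
B-: root B up a minor second → C, giving C-.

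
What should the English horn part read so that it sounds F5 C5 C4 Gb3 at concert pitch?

Written C4 sounds as F3 on the English horn, so concert pitches are written a perfect fifth up.
F5 gives C6
C5 gives G5
C4 gives G4
Gb3 gives Db4

C6 G5 G4 Db4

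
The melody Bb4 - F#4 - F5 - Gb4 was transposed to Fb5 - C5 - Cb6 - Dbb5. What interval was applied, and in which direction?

up a diminished fifth

From Bb4 to Fb5 is 5 letter names — a fifth of some quality.
Bb4 to Fb5 is 6 semitones, which makes it a diminished fifth; the second version is higher, so the direction is up.
Checking another pair — Gb4 → Dbb5 — gives the same interval.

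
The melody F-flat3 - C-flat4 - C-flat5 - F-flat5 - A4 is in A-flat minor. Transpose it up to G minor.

Eb4 Bb4 Bb5 Eb6 G#5

A-flat minor to G minor up is a major seventh, so every note moves up by that interval.
Fb3 becomes Eb4
Cb4 becomes Bb4
Cb5 becomes Bb5
Fb5 becomes Eb6
A4 becomes G#5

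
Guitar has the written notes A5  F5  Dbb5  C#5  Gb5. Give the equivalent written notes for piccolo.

A3 F3 Dbb3 C#3 Gb3

First find concert pitch: the guitar sounds a perfect octave below written, so A5 F5 Dbb5 C#5 Gb5 sounds A4 F4 Dbb4 C#4 Gb4.
Then write for piccolo: it sounds a perfect octave above written, so the part must be a perfect octave below concert.
A4 → A3
F4 → F3
Dbb4 → Dbb3
C#4 → C#3
Gb4 → Gb3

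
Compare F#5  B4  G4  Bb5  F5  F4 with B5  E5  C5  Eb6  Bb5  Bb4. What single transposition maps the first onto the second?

Take the first pair: F#5 → B5. F to B spans 4 letter names, so the interval is some kind of fourth.
F#5 to B5 is 5 semitones, which makes it a perfect fourth; the second version is higher, so the direction is up.
Checking another pair — F4 → Bb4 — gives the same interval.

up a perfect fourth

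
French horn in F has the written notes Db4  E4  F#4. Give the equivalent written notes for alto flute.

Cb4 D4 E4

First find concert pitch: the French horn in F sounds a perfect fifth below written, so Db4 E4 F#4 sounds Gb3 A3 B3.
Then write for alto flute: it sounds a perfect fourth below written, so the part must be a perfect fourth above concert.
Gb3 → Cb4
A3 → D4
B3 → E4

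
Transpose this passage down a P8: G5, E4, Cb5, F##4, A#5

G4 E3 Cb4 F##3 A#4

G5 becomes G4
E4 becomes E3
Cb5 becomes Cb4
F##4 becomes F##3
A#5 becomes A#4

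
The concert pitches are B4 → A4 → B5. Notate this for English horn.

The English horn sounds a perfect fifth below written, so the written part must be a perfect fifth above concert — transpose each note up.
B4 gives F#5
A4 gives E5
B5 gives F#6

F#5 E5 F#6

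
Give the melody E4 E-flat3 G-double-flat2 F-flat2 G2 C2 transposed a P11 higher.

E4 → A5
Eb3 → Ab4
Gbb2 → Cbb4
Fb2 → Bbb3
G2 → C4
C2 → F3

A5 Ab4 Cbb4 Bbb3 C4 F3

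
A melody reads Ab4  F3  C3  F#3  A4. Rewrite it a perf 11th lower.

Eb3 C2 G1 C#2 E3

Ab4 to Eb3
F3 to C2
C3 to G1
F#3 to C#2
A4 to E3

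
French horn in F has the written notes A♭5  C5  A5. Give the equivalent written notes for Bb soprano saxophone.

Eb5 G4 E5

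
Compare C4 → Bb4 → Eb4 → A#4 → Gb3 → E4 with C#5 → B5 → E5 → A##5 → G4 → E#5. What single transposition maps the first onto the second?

up an augmented octave

Take the first pair: C4 → C#5. C to C spans 8 letter names, so the interval is some kind of octave.
C4 to C#5 is 13 semitones, which makes it an augmented octave; the second version is higher, so the direction is up.
Checking another pair — E4 → E#5 — gives the same interval.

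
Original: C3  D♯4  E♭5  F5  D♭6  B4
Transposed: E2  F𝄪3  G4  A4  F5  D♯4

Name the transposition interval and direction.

Take the first pair: C3 → E2. C to E spans 6 letter names, so the interval is some kind of sixth.
E2 to C3 is 8 semitones, which makes it a minor sixth; the second version is lower, so the direction is down.
Checking another pair — B4 → D#4 — gives the same interval.

down a minor sixth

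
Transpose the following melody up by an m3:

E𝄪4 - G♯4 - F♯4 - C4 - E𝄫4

G##4 B4 A4 Eb4 Gbb4

E##4 becomes G##4
G#4 becomes B4
F#4 becomes A4
C4 becomes Eb4
Ebb4 becomes Gbb4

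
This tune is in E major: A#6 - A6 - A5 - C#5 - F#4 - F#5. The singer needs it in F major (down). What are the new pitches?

B5 Bb5 Bb4 D4 G3 G4

From E down to F is a major seventh; apply that to each pitch.
A#6 becomes B5
A6 becomes Bb5
A5 becomes Bb4
C#5 becomes D4
F#4 becomes G3
F#5 becomes G4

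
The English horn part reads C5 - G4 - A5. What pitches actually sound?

F4 C4 D5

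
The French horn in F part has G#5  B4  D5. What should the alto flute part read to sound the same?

First find concert pitch: the French horn in F sounds a perfect fifth below written, so G#5 B4 D5 sounds C#5 E4 G4.
Then write for alto flute: it sounds a perfect fourth below written, so the part must be a perfect fourth above concert.
C#5 → F#5
E4 → A4
G4 → C5

F#5 A4 C5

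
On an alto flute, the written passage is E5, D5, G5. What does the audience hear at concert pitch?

B4 A4 D5

Written C4 on the alto flute sounds as G3, a perfect fourth lower; apply that shift to every note.
E5 to B4
D5 to A4
G5 to D5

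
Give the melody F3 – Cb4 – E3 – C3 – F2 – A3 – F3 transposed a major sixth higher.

D4 Ab4 C#4 A3 D3 F#4 D4

F3: a sixth up reaches D, and 9 semitones makes it D4.
Cb4 up a major sixth is Ab4.
A major sixth up from E3 gives C#4.
C3 up a major sixth is A3.
F2: a sixth up reaches D, and 9 semitones makes it D3.
A3: a sixth up reaches F, and 9 semitones makes it F#4.
A major sixth up from F3 gives D4.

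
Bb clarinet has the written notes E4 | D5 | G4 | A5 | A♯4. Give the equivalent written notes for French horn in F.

A4 G5 C5 D6 D#5

First find concert pitch: the Bb clarinet sounds a major second below written, so E4 D5 G4 A5 A♯4 sounds D4 C5 F4 G5 G#4.
Then write for French horn in F: it sounds a perfect fifth below written, so the part must be a perfect fifth above concert.
D4 → A4
C5 → G5
F4 → C5
G5 → D6
G#4 → D#5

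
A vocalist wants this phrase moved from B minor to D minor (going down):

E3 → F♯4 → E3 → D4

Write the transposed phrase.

G2 A3 G2 F3

B minor to D minor down is a major sixth, so every note moves down by that interval.
E3 to G2
F#4 to A3
E3 to G2
D4 to F3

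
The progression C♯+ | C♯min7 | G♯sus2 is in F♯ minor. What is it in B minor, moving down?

F♯ minor down to B minor is a perfect fifth; each chord root moves by that interval while the quality stays the same.
C♯+: root C♯ down a perfect fifth → F#, giving F#+.
C♯min7: root C♯ down a perfect fifth → F#, giving F#min7.
G♯sus2: root G♯ down a perfect fifth → C#, giving C#sus2.

F#+ F#min7 C#sus2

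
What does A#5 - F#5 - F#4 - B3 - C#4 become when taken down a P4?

E#5 C#5 C#4 F#3 G#3

A#5: a fourth down reaches E, and 5 semitones makes it E#5.
F#5: a fourth down reaches C, and 5 semitones makes it C#5.
F#4 down a perfect fourth is C#4.
B3: a fourth down reaches F, and 5 semitones makes it F#3.
C#4 down a perfect fourth is G#3.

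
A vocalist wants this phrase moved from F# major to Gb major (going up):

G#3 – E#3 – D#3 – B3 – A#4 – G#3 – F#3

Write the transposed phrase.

Ab3 F3 Eb3 Cb4 Bb4 Ab3 Gb3

From F# up to Gb is a diminished second; apply that to each pitch.
G#3 becomes Ab3
E#3 becomes F3
D#3 becomes Eb3
B3 becomes Cb4
A#4 becomes Bb4
G#3 becomes Ab3
F#3 becomes Gb3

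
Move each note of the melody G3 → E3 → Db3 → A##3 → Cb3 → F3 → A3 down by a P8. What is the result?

G2 E2 Db2 A##2 Cb2 F2 A2

G3: an octave down reaches G, and 12 semitones makes it G2.
A perfect octave down from E3 gives E2.
A perfect octave down from Db3 gives Db2.
A##3 down a perfect octave is A##2.
Cb3: an octave down reaches C, and 12 semitones makes it Cb2.
A perfect octave down from F3 gives F2.
A3: an octave down reaches A, and 12 semitones makes it A2.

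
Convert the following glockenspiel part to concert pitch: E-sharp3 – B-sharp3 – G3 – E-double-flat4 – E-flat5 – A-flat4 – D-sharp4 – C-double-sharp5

E#5 B#5 G5 Ebb6 Eb7 Ab6 D#6 C##7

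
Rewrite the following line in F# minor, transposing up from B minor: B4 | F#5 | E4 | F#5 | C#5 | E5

F#5 C#6 B4 C#6 G#5 B5

From B up to F# is a perfect fifth; apply that to each pitch.
B4 to F#5
F#5 to C#6
E4 to B4
F#5 to C#6
C#5 to G#5
E5 to B5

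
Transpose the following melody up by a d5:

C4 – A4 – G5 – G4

A diminished fifth up from C4 gives Gb4.
A diminished fifth up from A4 gives Eb5.
G5 up a diminished fifth is Db6.
A diminished fifth up from G4 gives Db5.

Gb4 Eb5 Db6 Db5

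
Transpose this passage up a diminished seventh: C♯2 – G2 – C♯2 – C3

A diminished seventh up from C#2 gives Bb2.
G2 up a diminished seventh is Fb3.
A diminished seventh up from C#2 gives Bb2.
A diminished seventh up from C3 gives Bbb3.

Bb2 Fb3 Bb2 Bbb3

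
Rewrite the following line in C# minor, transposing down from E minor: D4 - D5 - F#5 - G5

B3 B4 D#5 E5

E minor to C# minor down is a minor third, so every note moves down by that interval.
D4 gives B3
D5 gives B4
F#5 gives D#5
G5 gives E5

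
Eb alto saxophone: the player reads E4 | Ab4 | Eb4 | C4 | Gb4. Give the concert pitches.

G3 Cb4 Gb3 Eb3 Bbb3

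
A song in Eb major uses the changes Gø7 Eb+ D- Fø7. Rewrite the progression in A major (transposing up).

Eb major up to A major is an augmented fourth; each chord root moves by that interval while the quality stays the same.
Gø7: root G up an augmented fourth → C#, giving C#ø7.
Eb+: root Eb up an augmented fourth → A, giving A+.
D-: root D up an augmented fourth → G#, giving G#-.
Fø7: root F up an augmented fourth → B, giving Bø7.

C#ø7 A+ G#- Bø7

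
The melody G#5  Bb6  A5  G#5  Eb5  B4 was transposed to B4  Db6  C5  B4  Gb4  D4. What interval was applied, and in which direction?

down a major sixth

From G#5 to B4 is 6 letter names — a sixth of some quality.
B4 to G#5 is 9 semitones, which makes it a major sixth; the second version is lower, so the direction is down.
Checking another pair — B4 → D4 — gives the same interval.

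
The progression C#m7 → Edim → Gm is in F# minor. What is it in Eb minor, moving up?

Bbm7 Dbdim Fbm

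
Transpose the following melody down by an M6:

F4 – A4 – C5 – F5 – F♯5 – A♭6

Ab3 C4 Eb4 Ab4 A4 Cb6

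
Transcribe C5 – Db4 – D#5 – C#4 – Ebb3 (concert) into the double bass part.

The double bass sounds a perfect octave below written, so the written part must be a perfect octave above concert — transpose each note up.
C5 → C6
Db4 → Db5
D#5 → D#6
C#4 → C#5
Ebb3 → Ebb4

C6 Db5 D#6 C#5 Ebb4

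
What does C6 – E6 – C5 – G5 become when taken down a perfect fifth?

C6 becomes F5
E6 becomes A5
C5 becomes F4
G5 becomes C5

F5 A5 F4 C5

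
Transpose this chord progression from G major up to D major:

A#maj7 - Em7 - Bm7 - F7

E#maj7 Bm7 F#m7 C7

G major up to D major is a perfect fifth; each chord root moves by that interval while the quality stays the same.
A#maj7: root A# up a perfect fifth → E#, giving E#maj7.
Em7: root E up a perfect fifth → B, giving Bm7.
Bm7: root B up a perfect fifth → F#, giving F#m7.
F7: root F up a perfect fifth → C, giving C7.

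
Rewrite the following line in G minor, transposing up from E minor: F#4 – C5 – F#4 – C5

E minor to G minor up is a minor third, so every note moves up by that interval.
F#4 -> A4
C5 -> Eb5
F#4 -> A4
C5 -> Eb5

A4 Eb5 A4 Eb5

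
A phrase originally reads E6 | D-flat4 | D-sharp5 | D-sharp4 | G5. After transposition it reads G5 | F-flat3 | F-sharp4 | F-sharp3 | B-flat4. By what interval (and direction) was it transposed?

down a major sixth

Take the first pair: E6 → G5. E to G spans 6 letter names, so the interval is some kind of sixth.
G5 to E6 is 9 semitones, which makes it a major sixth; the second version is lower, so the direction is down.
Checking another pair — G5 → Bb4 — gives the same interval.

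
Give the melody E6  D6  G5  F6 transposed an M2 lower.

D6 C6 F5 Eb6

E6 → D6
D6 → C6
G5 → F5
F6 → Eb6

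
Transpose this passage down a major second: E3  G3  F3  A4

D3 F3 Eb3 G4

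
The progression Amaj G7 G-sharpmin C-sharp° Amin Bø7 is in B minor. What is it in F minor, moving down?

Ebmaj Db7 Dmin G° Ebmin Fø7

B minor down to F minor is an augmented fourth; each chord root moves by that interval while the quality stays the same.
Amaj: root A down an augmented fourth → Eb, giving Ebmaj.
G7: root G down an augmented fourth → Db, giving Db7.
G-sharpmin: root G-sharp down an augmented fourth → D, giving Dmin.
C-sharp°: root C-sharp down an augmented fourth → G, giving G°.
Amin: root A down an augmented fourth → Eb, giving Ebmin.
Bø7: root B down an augmented fourth → F, giving Fø7.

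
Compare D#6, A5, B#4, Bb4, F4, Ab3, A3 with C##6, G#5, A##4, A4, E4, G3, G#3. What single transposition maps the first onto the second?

Take the first pair: D#6 → C##6. D to C spans 2 letter names, so the interval is some kind of second.
C##6 to D#6 is 1 semitone, which makes it a minor second; the second version is lower, so the direction is down.
Checking another pair — A3 → G#3 — gives the same interval.

down a minor second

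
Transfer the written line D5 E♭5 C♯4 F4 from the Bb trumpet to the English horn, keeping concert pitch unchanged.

G5 Ab5 F#4 Bb4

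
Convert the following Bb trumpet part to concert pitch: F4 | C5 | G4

Written C4 on the Bb trumpet sounds as Bb3, a major second lower; apply that shift to every note.
F4 becomes Eb4
C5 becomes Bb4
G4 becomes F4

Eb4 Bb4 F4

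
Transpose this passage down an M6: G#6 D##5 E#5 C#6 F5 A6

B5 F##4 G#4 E5 Ab4 C6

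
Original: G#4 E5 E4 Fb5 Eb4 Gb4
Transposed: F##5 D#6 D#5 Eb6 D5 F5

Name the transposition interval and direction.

From G#4 to F##5 is 7 letter names — a seventh of some quality.
G#4 to F##5 is 11 semitones, which makes it a major seventh; the second version is higher, so the direction is up.
Checking another pair — Gb4 → F5 — gives the same interval.

up a major seventh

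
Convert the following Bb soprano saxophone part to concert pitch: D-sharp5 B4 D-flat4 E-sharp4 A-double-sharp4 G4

C#5 A4 Cb4 D#4 G##4 F4

The Bb soprano saxophone sounds a major second below written, so transpose each written note down a major second.
D#5 to C#5
B4 to A4
Db4 to Cb4
E#4 to D#4
A##4 to G##4
G4 to F4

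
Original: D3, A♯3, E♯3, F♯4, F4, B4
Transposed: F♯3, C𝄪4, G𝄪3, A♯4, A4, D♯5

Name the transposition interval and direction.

From D3 to F#3 is 3 letter names — a third of some quality.
D3 to F#3 is 4 semitones, which makes it a major third; the second version is higher, so the direction is up.
Checking another pair — B4 → D#5 — gives the same interval.

up a major third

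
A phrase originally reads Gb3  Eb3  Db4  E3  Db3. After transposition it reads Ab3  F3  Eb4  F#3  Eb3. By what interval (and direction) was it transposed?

up a major second

Take the first pair: Gb3 → Ab3. G to A spans 2 letter names, so the interval is some kind of second.
Gb3 to Ab3 is 2 semitones, which makes it a major second; the second version is higher, so the direction is up.
Checking another pair — Db3 → Eb3 — gives the same interval.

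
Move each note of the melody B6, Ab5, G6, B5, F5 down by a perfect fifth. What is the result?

B6 gives E6
Ab5 gives Db5
G6 gives C6
B5 gives E5
F5 gives Bb4

E6 Db5 C6 E5 Bb4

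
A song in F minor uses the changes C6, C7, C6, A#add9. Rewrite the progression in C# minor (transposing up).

F minor up to C# minor is an augmented fifth; each chord root moves by that interval while the quality stays the same.
C6: root C up an augmented fifth → G#, giving G#6.
C7: root C up an augmented fifth → G#, giving G#7.
C6: root C up an augmented fifth → G#, giving G#6.
A#add9: root A# up an augmented fifth → E##, giving E##add9.

G#6 G#7 G#6 E##add9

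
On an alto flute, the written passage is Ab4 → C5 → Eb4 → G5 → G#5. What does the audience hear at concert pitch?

The alto flute sounds a perfect fourth below written, so transpose each written note down a perfect fourth.
Ab4 becomes Eb4
C5 becomes G4
Eb4 becomes Bb3
G5 becomes D5
G#5 becomes D#5

Eb4 G4 Bb3 D5 D#5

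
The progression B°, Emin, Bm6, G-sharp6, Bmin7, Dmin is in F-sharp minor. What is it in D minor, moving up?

F-sharp minor up to D minor is a minor sixth; each chord root moves by that interval while the quality stays the same.
B°: root B up a minor sixth → G, giving G°.
Emin: root E up a minor sixth → C, giving Cmin.
Bm6: root B up a minor sixth → G, giving Gm6.
G-sharp6: root G-sharp up a minor sixth → E, giving E6.
Bmin7: root B up a minor sixth → G, giving Gmin7.
Dmin: root D up a minor sixth → Bb, giving Bbmin.

G° Cmin Gm6 E6 Gmin7 Bbmin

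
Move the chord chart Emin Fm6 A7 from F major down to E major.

D#min Em6 G#7

F major down to E major is a minor second; each chord root moves by that interval while the quality stays the same.
Emin: root E down a minor second → D#, giving D#min.
Fm6: root F down a minor second → E, giving Em6.
A7: root A down a minor second → G#, giving G#7.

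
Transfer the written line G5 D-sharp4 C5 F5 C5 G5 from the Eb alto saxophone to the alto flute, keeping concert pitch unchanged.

Eb5 B3 Ab4 Db5 Ab4 Eb5

First find concert pitch: the Eb alto saxophone sounds a major sixth below written, so G5 D-sharp4 C5 F5 C5 G5 sounds Bb4 F#3 Eb4 Ab4 Eb4 Bb4.
Then write for alto flute: it sounds a perfect fourth below written, so the part must be a perfect fourth above concert.
Bb4 → Eb5
F#3 → B3
Eb4 → Ab4
Ab4 → Db5
Eb4 → Ab4
Bb4 → Eb5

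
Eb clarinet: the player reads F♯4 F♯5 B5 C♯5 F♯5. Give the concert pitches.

Written C4 on the Eb clarinet sounds as Eb4, a minor third higher; apply that shift to every note.
F#4 to A4
F#5 to A5
B5 to D6
C#5 to E5
F#5 to A5

A4 A5 D6 E5 A5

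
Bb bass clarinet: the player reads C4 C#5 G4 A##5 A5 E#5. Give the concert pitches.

Bb2 B3 F3 G##4 G4 D#4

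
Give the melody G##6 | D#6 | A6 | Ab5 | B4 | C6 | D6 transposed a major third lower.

E#6 B5 F6 Fb5 G4 Ab5 Bb5

G##6 to E#6
D#6 to B5
A6 to F6
Ab5 to Fb5
B4 to G4
C6 to Ab5
D6 to Bb5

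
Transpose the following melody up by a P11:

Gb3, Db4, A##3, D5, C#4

Gb3 up a perfect eleventh is Cb5.
A perfect eleventh up from Db4 gives Gb5.
A##3 up a perfect eleventh is D##5.
A perfect eleventh up from D5 gives G6.
A perfect eleventh up from C#4 gives F#5.

Cb5 Gb5 D##5 G6 F#5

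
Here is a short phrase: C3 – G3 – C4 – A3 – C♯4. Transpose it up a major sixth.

C3 to A3
G3 to E4
C4 to A4
A3 to F#4
C#4 to A#4

A3 E4 A4 F#4 A#4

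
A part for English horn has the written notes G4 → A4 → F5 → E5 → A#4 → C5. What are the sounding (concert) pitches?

C4 D4 Bb4 A4 D#4 F4

The English horn sounds a perfect fifth below written, so transpose each written note down a perfect fifth.
G4 becomes C4
A4 becomes D4
F5 becomes Bb4
E5 becomes A4
A#4 becomes D#4
C5 becomes F4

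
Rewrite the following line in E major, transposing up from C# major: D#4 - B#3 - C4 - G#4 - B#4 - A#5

F#4 D#4 Eb4 B4 D#5 C#6

C# major to E major up is a minor third, so every note moves up by that interval.
D#4 -> F#4
B#3 -> D#4
C4 -> Eb4
G#4 -> B4
B#4 -> D#5
A#5 -> C#6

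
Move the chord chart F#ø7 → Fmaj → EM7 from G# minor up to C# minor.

G# minor up to C# minor is a perfect fourth; each chord root moves by that interval while the quality stays the same.
F#ø7: root F# up a perfect fourth → B, giving Bø7.
Fmaj: root F up a perfect fourth → Bb, giving Bbmaj.
EM7: root E up a perfect fourth → A, giving AM7.

Bø7 Bbmaj AM7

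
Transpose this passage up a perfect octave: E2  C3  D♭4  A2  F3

E2 up a perfect octave is E3.
C3 up a perfect octave is C4.
A perfect octave up from Db4 gives Db5.
A2 up a perfect octave is A3.
A perfect octave up from F3 gives F4.

E3 C4 Db5 A3 F4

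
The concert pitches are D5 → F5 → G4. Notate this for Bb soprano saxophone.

Written C4 sounds as Bb3 on the Bb soprano saxophone, so concert pitches are written a major second up.
D5 -> E5
F5 -> G5
G4 -> A4

E5 G5 A4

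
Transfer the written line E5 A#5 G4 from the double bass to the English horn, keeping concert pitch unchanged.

B4 E#5 D4

First find concert pitch: the double bass sounds a perfect octave below written, so E5 A#5 G4 sounds E4 A#4 G3.
Then write for English horn: it sounds a perfect fifth below written, so the part must be a perfect fifth above concert.
E4 → B4
A#4 → E#5
G3 → D4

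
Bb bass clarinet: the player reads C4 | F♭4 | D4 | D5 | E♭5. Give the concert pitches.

Bb2 Ebb3 C3 C4 Db4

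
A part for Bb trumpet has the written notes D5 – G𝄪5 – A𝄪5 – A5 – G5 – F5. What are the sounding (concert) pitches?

C5 F##5 G##5 G5 F5 Eb5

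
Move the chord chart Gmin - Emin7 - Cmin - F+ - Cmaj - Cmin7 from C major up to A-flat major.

C major up to A-flat major is a minor sixth; each chord root moves by that interval while the quality stays the same.
Gmin: root G up a minor sixth → Eb, giving Ebmin.
Emin7: root E up a minor sixth → C, giving Cmin7.
Cmin: root C up a minor sixth → Ab, giving Abmin.
F+: root F up a minor sixth → Db, giving Db+.
Cmaj: root C up a minor sixth → Ab, giving Abmaj.
Cmin7: root C up a minor sixth → Ab, giving Abmin7.

Ebmin Cmin7 Abmin Db+ Abmaj Abmin7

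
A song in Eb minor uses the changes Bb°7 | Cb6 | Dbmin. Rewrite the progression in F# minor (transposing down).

Eb minor down to F# minor is a diminished seventh; each chord root moves by that interval while the quality stays the same.
Bb°7: root Bb down a diminished seventh → C#, giving C#°7.
Cb6: root Cb down a diminished seventh → D, giving D6.
Dbmin: root Db down a diminished seventh → E, giving Emin.

C#°7 D6 Emin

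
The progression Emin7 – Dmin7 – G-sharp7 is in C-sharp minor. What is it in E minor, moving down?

C-sharp minor down to E minor is a major sixth; each chord root moves by that interval while the quality stays the same.
Emin7: root E down a major sixth → G, giving Gmin7.
Dmin7: root D down a major sixth → F, giving Fmin7.
G-sharp7: root G-sharp down a major sixth → B, giving B7.

Gmin7 Fmin7 B7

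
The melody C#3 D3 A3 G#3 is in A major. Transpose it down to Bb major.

A major to Bb major down is a major seventh, so every note moves down by that interval.
C#3 gives D2
D3 gives Eb2
A3 gives Bb2
G#3 gives A2

D2 Eb2 Bb2 A2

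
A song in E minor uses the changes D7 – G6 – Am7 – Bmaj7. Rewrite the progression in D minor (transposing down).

C7 F6 Gm7 Amaj7

E minor down to D minor is a major second; each chord root moves by that interval while the quality stays the same.
D7: root D down a major second → C, giving C7.
G6: root G down a major second → F, giving F6.
Am7: root A down a major second → G, giving Gm7.
Bmaj7: root B down a major second → A, giving Amaj7.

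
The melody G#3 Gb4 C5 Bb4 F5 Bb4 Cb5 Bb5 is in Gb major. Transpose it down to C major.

From Gb down to C is a diminished fifth; apply that to each pitch.
G#3 -> C##3
Gb4 -> C4
C5 -> F#4
Bb4 -> E4
F5 -> B4
Bb4 -> E4
Cb5 -> F4
Bb5 -> E5

C##3 C4 F#4 E4 B4 E4 F4 E5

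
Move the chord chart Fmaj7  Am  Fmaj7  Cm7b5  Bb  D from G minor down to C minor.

Bbmaj7 Dm Bbmaj7 Fm7b5 Eb G

G minor down to C minor is a perfect fifth; each chord root moves by that interval while the quality stays the same.
Fmaj7: root F down a perfect fifth → Bb, giving Bbmaj7.
Am: root A down a perfect fifth → D, giving Dm.
Fmaj7: root F down a perfect fifth → Bb, giving Bbmaj7.
Cm7b5: root C down a perfect fifth → F, giving Fm7b5.
Bb: root Bb down a perfect fifth → Eb, giving Eb.
D: root D down a perfect fifth → G, giving G.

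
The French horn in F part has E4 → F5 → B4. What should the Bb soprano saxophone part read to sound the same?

B3 C5 F#4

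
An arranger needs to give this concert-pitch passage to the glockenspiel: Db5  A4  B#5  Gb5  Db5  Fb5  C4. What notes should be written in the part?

Db3 A2 B#3 Gb3 Db3 Fb3 C2

Written C4 sounds as C6 on the glockenspiel, so concert pitches are written a perfect fifteenth down.
Db5 → Db3
A4 → A2
B#5 → B#3
Gb5 → Gb3
Db5 → Db3
Fb5 → Fb3
C4 → C2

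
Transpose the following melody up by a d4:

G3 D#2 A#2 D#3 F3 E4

Cb4 G2 D3 G3 Bbb3 Ab4

G3: a fourth up reaches C, and 4 semitones makes it Cb4.
A diminished fourth up from D#2 gives G2.
A diminished fourth up from A#2 gives D3.
D#3 up a diminished fourth is G3.
A diminished fourth up from F3 gives Bbb3.
E4 up a diminished fourth is Ab4.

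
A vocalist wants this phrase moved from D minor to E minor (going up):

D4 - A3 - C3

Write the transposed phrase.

E4 B3 D3

From D up to E is a major second; apply that to each pitch.
D4 -> E4
A3 -> B3
C3 -> D3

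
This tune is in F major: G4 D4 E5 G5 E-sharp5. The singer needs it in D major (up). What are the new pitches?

E5 B4 C#6 E6 C##6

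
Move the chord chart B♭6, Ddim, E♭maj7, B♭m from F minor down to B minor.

F minor down to B minor is a diminished fifth; each chord root moves by that interval while the quality stays the same.
B♭6: root B♭ down a diminished fifth → E, giving E6.
Ddim: root D down a diminished fifth → G#, giving G#dim.
E♭maj7: root E♭ down a diminished fifth → A, giving Amaj7.
B♭m: root B♭ down a diminished fifth → E, giving Em.

E6 G#dim Amaj7 Em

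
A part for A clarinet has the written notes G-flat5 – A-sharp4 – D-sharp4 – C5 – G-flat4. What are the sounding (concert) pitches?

Written C4 on the A clarinet sounds as A3, a minor third lower; apply that shift to every note.
Gb5 gives Eb5
A#4 gives F##4
D#4 gives B#3
C5 gives A4
Gb4 gives Eb4

Eb5 F##4 B#3 A4 Eb4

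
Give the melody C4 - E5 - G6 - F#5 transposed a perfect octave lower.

C3 E4 G5 F#4

C4 down a perfect octave is C3.
A perfect octave down from E5 gives E4.
G6: an octave down reaches G, and 12 semitones makes it G5.
F#5: an octave down reaches F, and 12 semitones makes it F#4.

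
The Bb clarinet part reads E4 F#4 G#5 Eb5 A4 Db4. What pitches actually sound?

The Bb clarinet sounds a major second below written, so transpose each written note down a major second.
E4 -> D4
F#4 -> E4
G#5 -> F#5
Eb5 -> Db5
A4 -> G4
Db4 -> Cb4

D4 E4 F#5 Db5 G4 Cb4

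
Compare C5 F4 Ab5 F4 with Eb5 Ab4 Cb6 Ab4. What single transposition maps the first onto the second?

up a minor third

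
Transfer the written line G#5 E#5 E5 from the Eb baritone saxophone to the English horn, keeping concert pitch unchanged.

F#4 D#4 D4

First find concert pitch: the Eb baritone saxophone sounds a major thirteenth below written, so G#5 E#5 E5 sounds B3 G#3 G3.
Then write for English horn: it sounds a perfect fifth below written, so the part must be a perfect fifth above concert.
B3 → F#4
G#3 → D#4
G3 → D4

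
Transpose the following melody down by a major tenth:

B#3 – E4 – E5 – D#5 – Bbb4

G#2 C3 C4 B3 Gbb3

B#3 down a major tenth is G#2.
E4 down a major tenth is C3.
E5 down a major tenth is C4.
D#5 down a major tenth is B3.
Bbb4 down a major tenth is Gbb3.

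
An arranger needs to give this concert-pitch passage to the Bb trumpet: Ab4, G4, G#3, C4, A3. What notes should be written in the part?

Bb4 A4 A#3 D4 B3

The Bb trumpet sounds a major second below written, so the written part must be a major second above concert — transpose each note up.
Ab4 -> Bb4
G4 -> A4
G#3 -> A#3
C4 -> D4
A3 -> B3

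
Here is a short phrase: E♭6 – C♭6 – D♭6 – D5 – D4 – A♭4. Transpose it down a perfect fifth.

Eb6 down a perfect fifth is Ab5.
A perfect fifth down from Cb6 gives Fb5.
Db6: a fifth down reaches G, and 7 semitones makes it Gb5.
D5 down a perfect fifth is G4.
D4 down a perfect fifth is G3.
A perfect fifth down from Ab4 gives Db4.

Ab5 Fb5 Gb5 G4 G3 Db4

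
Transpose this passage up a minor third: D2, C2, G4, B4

F2 Eb2 Bb4 D5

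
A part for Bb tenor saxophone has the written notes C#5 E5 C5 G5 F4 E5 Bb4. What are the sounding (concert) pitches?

B3 D4 Bb3 F4 Eb3 D4 Ab3

Written C4 on the Bb tenor saxophone sounds as Bb2, a major ninth lower; apply that shift to every note.
C#5 → B3
E5 → D4
C5 → Bb3
G5 → F4
F4 → Eb3
E5 → D4
Bb4 → Ab3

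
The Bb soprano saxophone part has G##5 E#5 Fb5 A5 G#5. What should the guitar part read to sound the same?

First find concert pitch: the Bb soprano saxophone sounds a major second below written, so G##5 E#5 Fb5 A5 G#5 sounds F##5 D#5 Ebb5 G5 F#5.
Then write for guitar: it sounds a perfect octave below written, so the part must be a perfect octave above concert.
F##5 → F##6
D#5 → D#6
Ebb5 → Ebb6
G5 → G6
F#5 → F#6

F##6 D#6 Ebb6 G6 F#6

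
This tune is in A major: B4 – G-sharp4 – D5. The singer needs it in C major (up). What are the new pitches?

A major to C major up is a minor third, so every note moves up by that interval.
B4 to D5
G#4 to B4
D5 to F5

D5 B4 F5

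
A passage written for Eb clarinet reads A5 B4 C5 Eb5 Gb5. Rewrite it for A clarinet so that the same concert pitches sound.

Eb6 F5 Gb5 Bbb5 Dbb6

First find concert pitch: the Eb clarinet sounds a minor third above written, so A5 B4 C5 Eb5 Gb5 sounds C6 D5 Eb5 Gb5 Bbb5.
Then write for A clarinet: it sounds a minor third below written, so the part must be a minor third above concert.
C6 → Eb6
D5 → F5
Eb5 → Gb5
Gb5 → Bbb5
Bbb5 → Dbb6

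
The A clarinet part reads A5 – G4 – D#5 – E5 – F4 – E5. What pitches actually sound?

F#5 E4 B#4 C#5 D4 C#5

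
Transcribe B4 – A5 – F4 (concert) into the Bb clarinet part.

C#5 B5 G4

Written C4 sounds as Bb3 on the Bb clarinet, so concert pitches are written a major second up.
B4 → C#5
A5 → B5
F4 → G4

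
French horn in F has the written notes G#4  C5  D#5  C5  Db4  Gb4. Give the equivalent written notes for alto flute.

F#4 Bb4 C#5 Bb4 Cb4 Fb4

First find concert pitch: the French horn in F sounds a perfect fifth below written, so G#4 C5 D#5 C5 Db4 Gb4 sounds C#4 F4 G#4 F4 Gb3 Cb4.
Then write for alto flute: it sounds a perfect fourth below written, so the part must be a perfect fourth above concert.
C#4 → F#4
F4 → Bb4
G#4 → C#5
F4 → Bb4
Gb3 → Cb4
Cb4 → Fb4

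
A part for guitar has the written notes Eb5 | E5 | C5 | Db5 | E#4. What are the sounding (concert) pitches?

Eb4 E4 C4 Db4 E#3

Written C4 on the guitar sounds as C3, a perfect octave lower; apply that shift to every note.
Eb5 gives Eb4
E5 gives E4
C5 gives C4
Db5 gives Db4
E#4 gives E#3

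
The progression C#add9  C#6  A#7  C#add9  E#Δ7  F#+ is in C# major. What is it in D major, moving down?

C# major down to D major is a major seventh; each chord root moves by that interval while the quality stays the same.
C#add9: root C# down a major seventh → D, giving Dadd9.
C#6: root C# down a major seventh → D, giving D6.
A#7: root A# down a major seventh → B, giving B7.
C#add9: root C# down a major seventh → D, giving Dadd9.
E#Δ7: root E# down a major seventh → F#, giving F#Δ7.
F#+: root F# down a major seventh → G, giving G+.

Dadd9 D6 B7 Dadd9 F#Δ7 G+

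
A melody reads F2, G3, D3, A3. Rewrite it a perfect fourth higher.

Bb2 C4 G3 D4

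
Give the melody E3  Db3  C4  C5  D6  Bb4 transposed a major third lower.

C3 Bbb2 Ab3 Ab4 Bb5 Gb4

A major third down from E3 gives C3.
A major third down from Db3 gives Bbb2.
C4 down a major third is Ab3.
C5: a third down reaches A, and 4 semitones makes it Ab4.
D6 down a major third is Bb5.
A major third down from Bb4 gives Gb4.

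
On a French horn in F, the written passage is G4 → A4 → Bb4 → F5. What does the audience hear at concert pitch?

C4 D4 Eb4 Bb4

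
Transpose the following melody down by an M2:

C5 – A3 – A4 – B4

Bb4 G3 G4 A4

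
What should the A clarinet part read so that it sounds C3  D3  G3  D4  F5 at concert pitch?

Eb3 F3 Bb3 F4 Ab5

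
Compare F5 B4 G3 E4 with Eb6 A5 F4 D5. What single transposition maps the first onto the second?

up a minor seventh

Take the first pair: F5 → Eb6. F to E spans 7 letter names, so the interval is some kind of seventh.
F5 to Eb6 is 10 semitones, which makes it a minor seventh; the second version is higher, so the direction is up.
Checking another pair — E4 → D5 — gives the same interval.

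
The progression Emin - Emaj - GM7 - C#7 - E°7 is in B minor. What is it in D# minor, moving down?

B minor down to D# minor is a minor sixth; each chord root moves by that interval while the quality stays the same.
Emin: root E down a minor sixth → G#, giving G#min.
Emaj: root E down a minor sixth → G#, giving G#maj.
GM7: root G down a minor sixth → B, giving BM7.
C#7: root C# down a minor sixth → E#, giving E#7.
E°7: root E down a minor sixth → G#, giving G#°7.

G#min G#maj BM7 E#7 G#°7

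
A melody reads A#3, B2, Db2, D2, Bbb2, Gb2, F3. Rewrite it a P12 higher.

E#5 F#4 Ab3 A3 Fb4 Db4 C5

A#3 up a perfect twelfth is E#5.
A perfect twelfth up from B2 gives F#4.
Db2: a twelfth up reaches A, and 19 semitones makes it Ab3.
D2: a twelfth up reaches A, and 19 semitones makes it A3.
Bbb2 up a perfect twelfth is Fb4.
A perfect twelfth up from Gb2 gives Db4.
F3: a twelfth up reaches C, and 19 semitones makes it C5.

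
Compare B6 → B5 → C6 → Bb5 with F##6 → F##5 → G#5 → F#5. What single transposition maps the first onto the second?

From B6 to F##6 is 4 letter names — a fourth of some quality.
F##6 to B6 is 4 semitones, which makes it a diminished fourth; the second version is lower, so the direction is down.
Checking another pair — Bb5 → F#5 — gives the same interval.

down a diminished fourth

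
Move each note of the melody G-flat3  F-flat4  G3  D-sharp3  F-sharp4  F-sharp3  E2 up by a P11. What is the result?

Gb3 gives Cb5
Fb4 gives Bbb5
G3 gives C5
D#3 gives G#4
F#4 gives B5
F#3 gives B4
E2 gives A3

Cb5 Bbb5 C5 G#4 B5 B4 A3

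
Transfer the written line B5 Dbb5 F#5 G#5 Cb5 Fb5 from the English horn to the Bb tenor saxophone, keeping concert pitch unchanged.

F#6 Abb5 C#6 D#6 Gb5 Cb6

First find concert pitch: the English horn sounds a perfect fifth below written, so B5 Dbb5 F#5 G#5 Cb5 Fb5 sounds E5 Gbb4 B4 C#5 Fb4 Bbb4.
Then write for Bb tenor saxophone: it sounds a major ninth below written, so the part must be a major ninth above concert.
E5 → F#6
Gbb4 → Abb5
B4 → C#6
C#5 → D#6
Fb4 → Gb5
Bbb4 → Cb6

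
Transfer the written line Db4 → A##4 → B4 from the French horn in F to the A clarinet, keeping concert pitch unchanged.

First find concert pitch: the French horn in F sounds a perfect fifth below written, so Db4 A##4 B4 sounds Gb3 D##4 E4.
Then write for A clarinet: it sounds a minor third below written, so the part must be a minor third above concert.
Gb3 → Bbb3
D##4 → F##4
E4 → G4

Bbb3 F##4 G4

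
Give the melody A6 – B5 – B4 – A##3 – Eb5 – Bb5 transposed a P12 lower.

D5 E4 E3 D##2 Ab3 Eb4

A6 gives D5
B5 gives E4
B4 gives E3
A##3 gives D##2
Eb5 gives Ab3
Bb5 gives Eb4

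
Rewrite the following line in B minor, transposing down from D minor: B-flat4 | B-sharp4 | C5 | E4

G4 G##4 A4 C#4

From D down to B is a minor third; apply that to each pitch.
Bb4 becomes G4
B#4 becomes G##4
C5 becomes A4
E4 becomes C#4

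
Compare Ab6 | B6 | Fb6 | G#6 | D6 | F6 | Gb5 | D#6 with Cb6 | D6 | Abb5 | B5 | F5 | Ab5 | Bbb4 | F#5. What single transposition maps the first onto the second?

down a major sixth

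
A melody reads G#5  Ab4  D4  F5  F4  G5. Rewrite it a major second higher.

A major second up from G#5 gives A#5.
A major second up from Ab4 gives Bb4.
A major second up from D4 gives E4.
F5 up a major second is G5.
F4: a second up reaches G, and 2 semitones makes it G4.
G5: a second up reaches A, and 2 semitones makes it A5.

A#5 Bb4 E4 G5 G4 A5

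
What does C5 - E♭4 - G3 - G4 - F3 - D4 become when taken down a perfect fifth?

F4 Ab3 C3 C4 Bb2 G3

A perfect fifth down from C5 gives F4.
Eb4 down a perfect fifth is Ab3.
G3: a fifth down reaches C, and 7 semitones makes it C3.
A perfect fifth down from G4 gives C4.
F3: a fifth down reaches B, and 7 semitones makes it Bb2.
D4: a fifth down reaches G, and 7 semitones makes it G3.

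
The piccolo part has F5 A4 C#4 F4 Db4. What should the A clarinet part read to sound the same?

Ab6 C6 E5 Ab5 Fb5

First find concert pitch: the piccolo sounds a perfect octave above written, so F5 A4 C#4 F4 Db4 sounds F6 A5 C#5 F5 Db5.
Then write for A clarinet: it sounds a minor third below written, so the part must be a minor third above concert.
F6 → Ab6
A5 → C6
C#5 → E5
F5 → Ab5
Db5 → Fb5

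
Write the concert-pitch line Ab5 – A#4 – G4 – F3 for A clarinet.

Written C4 sounds as A3 on the A clarinet, so concert pitches are written a minor third up.
Ab5 -> Cb6
A#4 -> C#5
G4 -> Bb4
F3 -> Ab3

Cb6 C#5 Bb4 Ab3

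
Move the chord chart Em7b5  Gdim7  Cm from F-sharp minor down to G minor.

Fm7b5 Abdim7 Dbm

F-sharp minor down to G minor is a major seventh; each chord root moves by that interval while the quality stays the same.
Em7b5: root E down a major seventh → F, giving Fm7b5.
Gdim7: root G down a major seventh → Ab, giving Abdim7.
Cm: root C down a major seventh → Db, giving Dbm.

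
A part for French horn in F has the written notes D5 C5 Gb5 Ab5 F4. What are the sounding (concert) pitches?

Written C4 on the French horn in F sounds as F3, a perfect fifth lower; apply that shift to every note.
D5 gives G4
C5 gives F4
Gb5 gives Cb5
Ab5 gives Db5
F4 gives Bb3

G4 F4 Cb5 Db5 Bb3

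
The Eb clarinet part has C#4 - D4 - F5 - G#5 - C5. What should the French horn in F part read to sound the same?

B4 C5 Eb6 F#6 Bb5

First find concert pitch: the Eb clarinet sounds a minor third above written, so C#4 D4 F5 G#5 C5 sounds E4 F4 Ab5 B5 Eb5.
Then write for French horn in F: it sounds a perfect fifth below written, so the part must be a perfect fifth above concert.
E4 → B4
F4 → C5
Ab5 → Eb6
B5 → F#6
Eb5 → Bb5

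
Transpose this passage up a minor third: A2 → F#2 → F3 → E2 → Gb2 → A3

A2 becomes C3
F#2 becomes A2
F3 becomes Ab3
E2 becomes G2
Gb2 becomes Bbb2
A3 becomes C4

C3 A2 Ab3 G2 Bbb2 C4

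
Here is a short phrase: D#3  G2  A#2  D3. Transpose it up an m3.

A minor third up from D#3 gives F#3.
G2: a third up reaches B, and 3 semitones makes it Bb2.
A#2: a third up reaches C, and 3 semitones makes it C#3.
D3 up a minor third is F3.

F#3 Bb2 C#3 F3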